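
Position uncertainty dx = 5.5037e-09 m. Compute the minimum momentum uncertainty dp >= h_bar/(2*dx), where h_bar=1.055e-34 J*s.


dp = h_bar / (2 * dx)
= 1.055e-34 / (2 * 5.5037e-09)
= 1.055e-34 / 1.1007e-08
= 9.5845e-27 kg*m/s

9.5845e-27


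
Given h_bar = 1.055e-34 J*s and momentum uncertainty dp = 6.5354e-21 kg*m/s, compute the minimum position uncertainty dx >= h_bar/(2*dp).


dx = h_bar / (2 * dp)
= 1.055e-34 / (2 * 6.5354e-21)
= 1.055e-34 / 1.3071e-20
= 8.0714e-15 m

8.0714e-15


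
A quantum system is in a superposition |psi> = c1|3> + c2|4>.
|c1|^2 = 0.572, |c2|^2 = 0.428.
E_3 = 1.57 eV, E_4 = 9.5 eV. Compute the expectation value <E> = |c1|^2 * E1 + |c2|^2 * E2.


<E> = |c1|^2 * E1 + |c2|^2 * E2
= 0.572 * 1.57 + 0.428 * 9.5
= 0.898 + 4.066
= 4.964 eV

4.964


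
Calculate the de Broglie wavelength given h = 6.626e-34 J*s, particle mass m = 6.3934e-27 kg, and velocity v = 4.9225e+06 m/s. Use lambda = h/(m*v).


lambda = h / (m * v)
= 6.626e-34 / (6.3934e-27 * 4.9225e+06)
= 6.626e-34 / 3.1472e-20
= 2.1054e-14 m

2.1054e-14


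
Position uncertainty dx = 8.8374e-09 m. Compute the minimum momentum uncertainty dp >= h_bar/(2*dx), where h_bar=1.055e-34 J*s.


dp = h_bar / (2 * dx)
= 1.055e-34 / (2 * 8.8374e-09)
= 1.055e-34 / 1.7675e-08
= 5.9690e-27 kg*m/s

5.9690e-27


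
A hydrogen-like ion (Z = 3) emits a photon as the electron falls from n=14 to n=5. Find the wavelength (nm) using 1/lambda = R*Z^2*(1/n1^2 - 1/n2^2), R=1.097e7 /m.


1/lambda = R * Z^2 * (1/n1^2 - 1/n2^2)
= 1.097e7 * 3^2 * (1/5^2 - 1/14^2)
= 1.097e7 * 9 * (0.04 - 0.005102)
= 3.4455e+06 /m
lambda = 1 / 3.4455e+06
= 290.2357 nm

290.2357


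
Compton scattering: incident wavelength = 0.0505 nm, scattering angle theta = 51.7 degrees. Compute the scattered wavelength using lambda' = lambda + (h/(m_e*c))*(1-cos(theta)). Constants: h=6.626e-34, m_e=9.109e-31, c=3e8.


Compton wavelength: h/(m_e*c) = 2.4247e-12 m
d_lambda = 2.4247e-12 * (1 - cos(51.7 deg))
= 2.4247e-12 * 0.380221
= 9.2192e-13 m = 0.000922 nm
lambda' = 0.0505 + 0.000922
= 0.051422 nm

0.051422


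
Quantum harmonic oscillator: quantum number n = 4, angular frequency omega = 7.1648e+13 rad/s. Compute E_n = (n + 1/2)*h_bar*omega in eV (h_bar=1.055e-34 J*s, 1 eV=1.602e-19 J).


E = (n + 1/2) * h_bar * omega
= (4 + 0.5) * 1.055e-34 * 7.1648e+13
= 4.5 * 7.5589e-21
= 3.4015e-20 J
= 0.2123 eV

0.2123


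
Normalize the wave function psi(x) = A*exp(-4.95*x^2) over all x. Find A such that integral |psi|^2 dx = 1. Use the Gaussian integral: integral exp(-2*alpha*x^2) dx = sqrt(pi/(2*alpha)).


integral |psi|^2 dx = A^2 * sqrt(pi/(2*alpha)) = 1
A^2 = sqrt(2*alpha/pi)
= sqrt(2 * 4.95 / pi)
= 1.775181
A = sqrt(1.775181)
= 1.3324

1.3324


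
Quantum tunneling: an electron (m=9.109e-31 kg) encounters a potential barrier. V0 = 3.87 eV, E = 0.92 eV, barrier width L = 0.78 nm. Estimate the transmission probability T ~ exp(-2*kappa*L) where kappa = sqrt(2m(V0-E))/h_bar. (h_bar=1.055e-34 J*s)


V0 - E = 2.95 eV = 4.7259e-19 J
kappa = sqrt(2 * m * (V0-E)) / h_bar
= sqrt(2 * 9.109e-31 * 4.7259e-19) / 1.055e-34
= 8.7951e+09 /m
2*kappa*L = 2 * 8.7951e+09 * 0.78e-9
= 13.7203
T = exp(-13.7203) = 1.099851e-06

1.099851e-06


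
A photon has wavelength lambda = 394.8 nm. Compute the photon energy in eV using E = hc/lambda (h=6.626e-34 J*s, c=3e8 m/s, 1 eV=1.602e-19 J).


E = hc / lambda
= (6.626e-34)(3e8) / (394.8e-9)
= 1.9878e-25 / 3.9480e-07
= 5.0350e-19 J
Converting to eV: 5.0350e-19 / 1.602e-19
= 3.1429 eV

3.1429


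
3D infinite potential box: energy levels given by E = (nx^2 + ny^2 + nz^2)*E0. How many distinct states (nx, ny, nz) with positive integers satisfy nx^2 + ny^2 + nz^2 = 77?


Enumerate all (nx, ny, nz) with nx^2 + ny^2 + nz^2 = 77:
(2,3,8)
(2,8,3)
(3,2,8)
(3,8,2)
(4,5,6)
(4,6,5)
(5,4,6)
(5,6,4)
(6,4,5)
(6,5,4)
(8,2,3)
(8,3,2)
Total degeneracy = 12

12


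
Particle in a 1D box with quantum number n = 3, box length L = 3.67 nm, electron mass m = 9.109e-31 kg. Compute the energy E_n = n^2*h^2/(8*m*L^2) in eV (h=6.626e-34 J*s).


E = n^2 * h^2 / (8 * m * L^2)
= 3^2 * (6.626e-34)^2 / (8 * 9.109e-31 * (3.67e-9)^2)
= 9 * 4.3904e-67 / (8 * 9.109e-31 * 1.3469e-17)
= 4.0258e-20 J
= 0.2513 eV

0.2513


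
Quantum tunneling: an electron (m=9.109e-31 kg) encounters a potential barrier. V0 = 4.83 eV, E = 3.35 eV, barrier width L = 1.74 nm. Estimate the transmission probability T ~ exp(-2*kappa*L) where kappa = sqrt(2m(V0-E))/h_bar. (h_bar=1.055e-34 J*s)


V0 - E = 1.48 eV = 2.3710e-19 J
kappa = sqrt(2 * m * (V0-E)) / h_bar
= sqrt(2 * 9.109e-31 * 2.3710e-19) / 1.055e-34
= 6.2296e+09 /m
2*kappa*L = 2 * 6.2296e+09 * 1.74e-9
= 21.679
T = exp(-21.679) = 3.845297e-10

3.845297e-10


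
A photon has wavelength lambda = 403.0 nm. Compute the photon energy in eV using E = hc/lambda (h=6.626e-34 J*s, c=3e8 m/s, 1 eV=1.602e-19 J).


E = hc / lambda
= (6.626e-34)(3e8) / (403.0e-9)
= 1.9878e-25 / 4.0300e-07
= 4.9325e-19 J
Converting to eV: 4.9325e-19 / 1.602e-19
= 3.079 eV

3.079


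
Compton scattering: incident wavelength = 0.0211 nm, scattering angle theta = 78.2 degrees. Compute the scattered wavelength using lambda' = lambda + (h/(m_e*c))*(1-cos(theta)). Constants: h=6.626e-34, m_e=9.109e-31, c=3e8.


Compton wavelength: h/(m_e*c) = 2.4247e-12 m
d_lambda = 2.4247e-12 * (1 - cos(78.2 deg))
= 2.4247e-12 * 0.795504
= 1.9289e-12 m = 0.001929 nm
lambda' = 0.0211 + 0.001929
= 0.023029 nm

0.023029


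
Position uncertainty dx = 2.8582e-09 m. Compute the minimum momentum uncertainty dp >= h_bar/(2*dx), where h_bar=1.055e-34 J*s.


dp = h_bar / (2 * dx)
= 1.055e-34 / (2 * 2.8582e-09)
= 1.055e-34 / 5.7164e-09
= 1.8456e-26 kg*m/s

1.8456e-26


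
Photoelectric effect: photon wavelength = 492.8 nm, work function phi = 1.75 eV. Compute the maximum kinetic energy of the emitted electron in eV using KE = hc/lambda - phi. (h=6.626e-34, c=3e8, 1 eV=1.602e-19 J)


E_photon = hc / lambda
= (6.626e-34)(3e8) / (492.8e-9)
= 4.0337e-19 J
= 2.5179 eV
KE = E_photon - phi
= 2.5179 - 1.75
= 0.7679 eV

0.7679


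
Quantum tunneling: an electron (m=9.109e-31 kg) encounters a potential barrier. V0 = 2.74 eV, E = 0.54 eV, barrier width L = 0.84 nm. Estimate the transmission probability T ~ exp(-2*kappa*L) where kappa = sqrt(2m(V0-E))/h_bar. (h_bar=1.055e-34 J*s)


V0 - E = 2.2 eV = 3.5244e-19 J
kappa = sqrt(2 * m * (V0-E)) / h_bar
= sqrt(2 * 9.109e-31 * 3.5244e-19) / 1.055e-34
= 7.5952e+09 /m
2*kappa*L = 2 * 7.5952e+09 * 0.84e-9
= 12.76
T = exp(-12.76) = 2.873518e-06

2.873518e-06


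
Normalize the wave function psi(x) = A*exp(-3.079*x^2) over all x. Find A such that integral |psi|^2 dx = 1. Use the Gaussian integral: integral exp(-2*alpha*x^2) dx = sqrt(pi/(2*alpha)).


integral |psi|^2 dx = A^2 * sqrt(pi/(2*alpha)) = 1
A^2 = sqrt(2*alpha/pi)
= sqrt(2 * 3.079 / pi)
= 1.400054
A = sqrt(1.400054)
= 1.1832

1.1832


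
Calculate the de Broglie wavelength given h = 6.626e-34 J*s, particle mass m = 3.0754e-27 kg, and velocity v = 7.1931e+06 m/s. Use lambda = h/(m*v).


lambda = h / (m * v)
= 6.626e-34 / (3.0754e-27 * 7.1931e+06)
= 6.626e-34 / 2.2122e-20
= 2.9953e-14 m

2.9953e-14


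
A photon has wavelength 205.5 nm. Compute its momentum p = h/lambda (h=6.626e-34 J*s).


p = h / lambda
= 6.626e-34 / (205.5e-9)
= 6.626e-34 / 2.0550e-07
= 3.2243e-27 kg*m/s

3.2243e-27


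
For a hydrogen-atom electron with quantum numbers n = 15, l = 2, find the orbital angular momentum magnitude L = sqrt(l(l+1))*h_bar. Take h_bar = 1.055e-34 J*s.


L = sqrt(l*(l+1)) * h_bar
= sqrt(2 * 3) * 1.055e-34
= sqrt(6) * 1.055e-34
= 2.4495 * 1.055e-34
= 2.5842e-34 J*s

2.5842e-34


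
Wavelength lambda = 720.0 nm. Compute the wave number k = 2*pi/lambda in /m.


k = 2 * pi / lambda
= 6.2832 / (720.0e-9)
= 6.2832 / 7.2000e-07
= 8.7266e+06 /m

8.7266e+06


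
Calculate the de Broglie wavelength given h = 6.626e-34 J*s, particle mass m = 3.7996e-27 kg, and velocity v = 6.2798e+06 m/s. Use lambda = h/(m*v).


lambda = h / (m * v)
= 6.626e-34 / (3.7996e-27 * 6.2798e+06)
= 6.626e-34 / 2.3861e-20
= 2.7769e-14 m

2.7769e-14


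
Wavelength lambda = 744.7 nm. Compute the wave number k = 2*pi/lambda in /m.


k = 2 * pi / lambda
= 6.2832 / (744.7e-9)
= 6.2832 / 7.4470e-07
= 8.4372e+06 /m

8.4372e+06


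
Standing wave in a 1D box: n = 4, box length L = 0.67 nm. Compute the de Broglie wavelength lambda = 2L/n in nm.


lambda = 2L / n
= 2 * 0.67 / 4
= 1.34 / 4
= 0.335 nm

0.335


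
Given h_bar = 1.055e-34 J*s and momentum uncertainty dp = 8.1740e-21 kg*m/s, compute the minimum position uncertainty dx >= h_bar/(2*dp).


dx = h_bar / (2 * dp)
= 1.055e-34 / (2 * 8.1740e-21)
= 1.055e-34 / 1.6348e-20
= 6.4534e-15 m

6.4534e-15


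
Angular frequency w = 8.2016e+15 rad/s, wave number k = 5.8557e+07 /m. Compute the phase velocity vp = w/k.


vp = w / k
= 8.2016e+15 / 5.8557e+07
= 1.4006e+08 m/s

1.4006e+08


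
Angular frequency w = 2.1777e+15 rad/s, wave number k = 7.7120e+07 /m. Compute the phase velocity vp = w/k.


vp = w / k
= 2.1777e+15 / 7.7120e+07
= 2.8238e+07 m/s

2.8238e+07


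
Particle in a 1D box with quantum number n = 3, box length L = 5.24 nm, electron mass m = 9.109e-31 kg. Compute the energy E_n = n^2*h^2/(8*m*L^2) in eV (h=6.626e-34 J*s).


E = n^2 * h^2 / (8 * m * L^2)
= 3^2 * (6.626e-34)^2 / (8 * 9.109e-31 * (5.24e-9)^2)
= 9 * 4.3904e-67 / (8 * 9.109e-31 * 2.7458e-17)
= 1.9748e-20 J
= 0.1233 eV

0.1233


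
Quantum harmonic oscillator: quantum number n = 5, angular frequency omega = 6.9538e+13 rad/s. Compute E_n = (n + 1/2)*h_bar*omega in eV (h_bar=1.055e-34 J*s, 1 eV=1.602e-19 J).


E = (n + 1/2) * h_bar * omega
= (5 + 0.5) * 1.055e-34 * 6.9538e+13
= 5.5 * 7.3363e-21
= 4.0349e-20 J
= 0.2519 eV

0.2519


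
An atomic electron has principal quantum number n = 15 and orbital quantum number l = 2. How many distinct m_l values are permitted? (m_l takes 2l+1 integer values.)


m_l ranges from -l to +l in integer steps
So m_l goes from -2 to +2
Count = 2l + 1 = 2*2 + 1
= 5

5


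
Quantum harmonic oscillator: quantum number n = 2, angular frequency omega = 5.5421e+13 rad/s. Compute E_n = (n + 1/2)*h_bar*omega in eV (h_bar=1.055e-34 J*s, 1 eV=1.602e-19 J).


E = (n + 1/2) * h_bar * omega
= (2 + 0.5) * 1.055e-34 * 5.5421e+13
= 2.5 * 5.8469e-21
= 1.4617e-20 J
= 0.0912 eV

0.0912


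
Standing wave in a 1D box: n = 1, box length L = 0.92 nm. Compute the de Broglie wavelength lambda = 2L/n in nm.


lambda = 2L / n
= 2 * 0.92 / 1
= 1.84 / 1
= 1.84 nm

1.84


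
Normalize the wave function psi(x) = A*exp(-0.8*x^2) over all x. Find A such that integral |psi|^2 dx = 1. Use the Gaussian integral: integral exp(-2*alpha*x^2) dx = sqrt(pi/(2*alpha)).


integral |psi|^2 dx = A^2 * sqrt(pi/(2*alpha)) = 1
A^2 = sqrt(2*alpha/pi)
= sqrt(2 * 0.8 / pi)
= 0.71365
A = sqrt(0.71365)
= 0.8448

0.8448


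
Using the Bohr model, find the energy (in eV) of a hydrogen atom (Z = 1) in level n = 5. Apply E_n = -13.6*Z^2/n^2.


E_n = -13.6 * Z^2 / n^2
= -13.6 * 1^2 / 5^2
= -13.6 * 1 / 25
= -0.544 eV

-0.544


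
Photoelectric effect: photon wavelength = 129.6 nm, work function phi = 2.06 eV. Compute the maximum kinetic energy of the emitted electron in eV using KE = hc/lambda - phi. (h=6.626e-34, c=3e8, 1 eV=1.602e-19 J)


E_photon = hc / lambda
= (6.626e-34)(3e8) / (129.6e-9)
= 1.5338e-18 J
= 9.5743 eV
KE = E_photon - phi
= 9.5743 - 2.06
= 7.5143 eV

7.5143


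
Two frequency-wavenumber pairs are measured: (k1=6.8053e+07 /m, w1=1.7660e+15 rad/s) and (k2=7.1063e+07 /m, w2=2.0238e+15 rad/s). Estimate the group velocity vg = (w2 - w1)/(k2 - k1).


vg = (w2 - w1) / (k2 - k1)
= (2.0238e+15 - 1.7660e+15) / (7.1063e+07 - 6.8053e+07)
= 2.5780e+14 / 3.0100e+06
= 8.5648e+07 m/s

8.5648e+07


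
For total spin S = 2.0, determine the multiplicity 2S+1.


Spin multiplicity = 2S + 1
= 2 * 2.0 + 1
= 4.0 + 1
= 5

5


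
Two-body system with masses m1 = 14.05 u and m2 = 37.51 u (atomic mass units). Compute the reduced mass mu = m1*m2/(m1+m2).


mu = m1 * m2 / (m1 + m2)
= 14.05 * 37.51 / (14.05 + 37.51)
= 527.0155 / 51.56
= 10.2214 u

10.2214


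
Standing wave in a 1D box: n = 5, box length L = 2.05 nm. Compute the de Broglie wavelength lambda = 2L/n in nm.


lambda = 2L / n
= 2 * 2.05 / 5
= 4.1 / 5
= 0.82 nm

0.82


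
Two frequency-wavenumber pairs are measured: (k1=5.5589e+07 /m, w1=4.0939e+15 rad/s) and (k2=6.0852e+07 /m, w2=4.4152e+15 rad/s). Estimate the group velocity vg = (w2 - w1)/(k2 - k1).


vg = (w2 - w1) / (k2 - k1)
= (4.4152e+15 - 4.0939e+15) / (6.0852e+07 - 5.5589e+07)
= 3.2130e+14 / 5.2630e+06
= 6.1049e+07 m/s

6.1049e+07


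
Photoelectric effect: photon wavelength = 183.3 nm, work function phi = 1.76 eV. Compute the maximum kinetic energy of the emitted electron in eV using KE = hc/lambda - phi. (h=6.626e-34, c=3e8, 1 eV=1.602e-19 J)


E_photon = hc / lambda
= (6.626e-34)(3e8) / (183.3e-9)
= 1.0845e-18 J
= 6.7694 eV
KE = E_photon - phi
= 6.7694 - 1.76
= 5.0094 eV

5.0094


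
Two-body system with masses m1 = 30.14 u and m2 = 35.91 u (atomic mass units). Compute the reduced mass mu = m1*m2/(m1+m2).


mu = m1 * m2 / (m1 + m2)
= 30.14 * 35.91 / (30.14 + 35.91)
= 1082.3274 / 66.05
= 16.3865 u

16.3865


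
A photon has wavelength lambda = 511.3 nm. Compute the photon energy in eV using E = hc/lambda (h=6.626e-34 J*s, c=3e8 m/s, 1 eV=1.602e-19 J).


E = hc / lambda
= (6.626e-34)(3e8) / (511.3e-9)
= 1.9878e-25 / 5.1130e-07
= 3.8877e-19 J
Converting to eV: 3.8877e-19 / 1.602e-19
= 2.4268 eV

2.4268


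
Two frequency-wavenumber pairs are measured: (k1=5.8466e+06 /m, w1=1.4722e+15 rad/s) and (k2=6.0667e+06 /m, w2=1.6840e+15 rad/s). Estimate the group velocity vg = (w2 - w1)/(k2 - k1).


vg = (w2 - w1) / (k2 - k1)
= (1.6840e+15 - 1.4722e+15) / (6.0667e+06 - 5.8466e+06)
= 2.1180e+14 / 2.2010e+05
= 9.6229e+08 m/s

9.6229e+08


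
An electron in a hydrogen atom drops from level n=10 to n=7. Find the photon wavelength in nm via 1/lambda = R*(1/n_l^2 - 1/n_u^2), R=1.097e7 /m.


1/lambda = R * (1/n_l^2 - 1/n_u^2)
= 1.097e7 * (1/7^2 - 1/10^2)
= 1.097e7 * (0.020408 - 0.01)
= 1.097e7 * 0.010408
= 1.1418e+05 /m
lambda = 1 / 1.1418e+05 = 8758.2891 nm

8758.2891


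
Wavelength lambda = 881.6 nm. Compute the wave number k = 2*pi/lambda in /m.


k = 2 * pi / lambda
= 6.2832 / (881.6e-9)
= 6.2832 / 8.8160e-07
= 7.1270e+06 /m

7.1270e+06


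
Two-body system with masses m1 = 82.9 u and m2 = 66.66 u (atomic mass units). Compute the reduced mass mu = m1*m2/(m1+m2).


mu = m1 * m2 / (m1 + m2)
= 82.9 * 66.66 / (82.9 + 66.66)
= 5526.114 / 149.56
= 36.9491 u

36.9491


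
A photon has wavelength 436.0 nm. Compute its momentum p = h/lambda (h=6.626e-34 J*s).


p = h / lambda
= 6.626e-34 / (436.0e-9)
= 6.626e-34 / 4.3600e-07
= 1.5197e-27 kg*m/s

1.5197e-27


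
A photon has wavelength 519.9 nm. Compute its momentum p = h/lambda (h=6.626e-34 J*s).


p = h / lambda
= 6.626e-34 / (519.9e-9)
= 6.626e-34 / 5.1990e-07
= 1.2745e-27 kg*m/s

1.2745e-27


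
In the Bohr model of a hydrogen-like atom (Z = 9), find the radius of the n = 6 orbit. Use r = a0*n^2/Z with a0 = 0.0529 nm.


r = a0 * n^2 / Z
= 0.0529 * 6^2 / 9
= 0.0529 * 36 / 9
= 0.2116 nm

0.2116


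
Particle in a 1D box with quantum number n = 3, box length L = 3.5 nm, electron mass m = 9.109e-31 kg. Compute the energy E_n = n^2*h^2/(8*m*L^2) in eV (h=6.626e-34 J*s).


E = n^2 * h^2 / (8 * m * L^2)
= 3^2 * (6.626e-34)^2 / (8 * 9.109e-31 * (3.5e-9)^2)
= 9 * 4.3904e-67 / (8 * 9.109e-31 * 1.2250e-17)
= 4.4264e-20 J
= 0.2763 eV

0.2763


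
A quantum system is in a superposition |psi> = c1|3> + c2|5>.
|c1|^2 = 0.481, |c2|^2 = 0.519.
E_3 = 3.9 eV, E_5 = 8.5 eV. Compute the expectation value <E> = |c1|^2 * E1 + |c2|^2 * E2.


<E> = |c1|^2 * E1 + |c2|^2 * E2
= 0.481 * 3.9 + 0.519 * 8.5
= 1.8759 + 4.4115
= 6.2874 eV

6.2874


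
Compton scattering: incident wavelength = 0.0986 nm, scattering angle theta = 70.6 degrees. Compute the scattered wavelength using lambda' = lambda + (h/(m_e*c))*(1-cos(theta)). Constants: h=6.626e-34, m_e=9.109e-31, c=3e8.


Compton wavelength: h/(m_e*c) = 2.4247e-12 m
d_lambda = 2.4247e-12 * (1 - cos(70.6 deg))
= 2.4247e-12 * 0.667839
= 1.6193e-12 m = 0.001619 nm
lambda' = 0.0986 + 0.001619
= 0.100219 nm

0.100219


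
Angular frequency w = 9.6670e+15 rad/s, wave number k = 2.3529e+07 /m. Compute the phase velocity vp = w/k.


vp = w / k
= 9.6670e+15 / 2.3529e+07
= 4.1085e+08 m/s

4.1085e+08


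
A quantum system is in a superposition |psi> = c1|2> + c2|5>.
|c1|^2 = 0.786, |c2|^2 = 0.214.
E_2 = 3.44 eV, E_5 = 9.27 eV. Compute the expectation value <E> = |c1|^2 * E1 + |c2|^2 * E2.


<E> = |c1|^2 * E1 + |c2|^2 * E2
= 0.786 * 3.44 + 0.214 * 9.27
= 2.7038 + 1.9838
= 4.6876 eV

4.6876


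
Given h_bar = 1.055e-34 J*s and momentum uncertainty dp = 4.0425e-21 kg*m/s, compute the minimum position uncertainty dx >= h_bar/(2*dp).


dx = h_bar / (2 * dp)
= 1.055e-34 / (2 * 4.0425e-21)
= 1.055e-34 / 8.0850e-21
= 1.3049e-14 m

1.3049e-14


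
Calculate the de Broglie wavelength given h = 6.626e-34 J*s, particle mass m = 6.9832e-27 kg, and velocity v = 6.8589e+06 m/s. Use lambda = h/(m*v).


lambda = h / (m * v)
= 6.626e-34 / (6.9832e-27 * 6.8589e+06)
= 6.626e-34 / 4.7897e-20
= 1.3834e-14 m

1.3834e-14


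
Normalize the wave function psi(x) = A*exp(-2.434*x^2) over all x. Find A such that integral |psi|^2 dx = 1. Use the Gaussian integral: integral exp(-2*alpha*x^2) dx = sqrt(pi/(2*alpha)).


integral |psi|^2 dx = A^2 * sqrt(pi/(2*alpha)) = 1
A^2 = sqrt(2*alpha/pi)
= sqrt(2 * 2.434 / pi)
= 1.244802
A = sqrt(1.244802)
= 1.1157

1.1157


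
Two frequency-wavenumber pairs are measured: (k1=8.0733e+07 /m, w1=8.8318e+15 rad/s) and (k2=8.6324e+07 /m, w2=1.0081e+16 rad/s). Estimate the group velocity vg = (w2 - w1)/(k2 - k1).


vg = (w2 - w1) / (k2 - k1)
= (1.0081e+16 - 8.8318e+15) / (8.6324e+07 - 8.0733e+07)
= 1.2492e+15 / 5.5910e+06
= 2.2343e+08 m/s

2.2343e+08


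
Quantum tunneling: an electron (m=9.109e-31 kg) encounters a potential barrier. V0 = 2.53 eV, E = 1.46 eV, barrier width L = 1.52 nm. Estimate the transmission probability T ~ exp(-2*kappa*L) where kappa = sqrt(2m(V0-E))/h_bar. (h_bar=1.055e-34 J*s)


V0 - E = 1.07 eV = 1.7141e-19 J
kappa = sqrt(2 * m * (V0-E)) / h_bar
= sqrt(2 * 9.109e-31 * 1.7141e-19) / 1.055e-34
= 5.2969e+09 /m
2*kappa*L = 2 * 5.2969e+09 * 1.52e-9
= 16.1025
T = exp(-16.1025) = 1.015669e-07

1.015669e-07


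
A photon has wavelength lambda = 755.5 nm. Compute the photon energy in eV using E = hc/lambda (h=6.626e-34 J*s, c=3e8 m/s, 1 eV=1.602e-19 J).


E = hc / lambda
= (6.626e-34)(3e8) / (755.5e-9)
= 1.9878e-25 / 7.5550e-07
= 2.6311e-19 J
Converting to eV: 2.6311e-19 / 1.602e-19
= 1.6424 eV

1.6424


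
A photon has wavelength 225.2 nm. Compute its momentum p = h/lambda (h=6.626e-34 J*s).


p = h / lambda
= 6.626e-34 / (225.2e-9)
= 6.626e-34 / 2.2520e-07
= 2.9423e-27 kg*m/s

2.9423e-27


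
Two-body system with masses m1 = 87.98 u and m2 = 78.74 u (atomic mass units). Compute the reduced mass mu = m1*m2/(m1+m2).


mu = m1 * m2 / (m1 + m2)
= 87.98 * 78.74 / (87.98 + 78.74)
= 6927.5452 / 166.72
= 41.552 u

41.552


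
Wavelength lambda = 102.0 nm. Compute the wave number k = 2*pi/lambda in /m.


k = 2 * pi / lambda
= 6.2832 / (102.0e-9)
= 6.2832 / 1.0200e-07
= 6.1600e+07 /m

6.1600e+07


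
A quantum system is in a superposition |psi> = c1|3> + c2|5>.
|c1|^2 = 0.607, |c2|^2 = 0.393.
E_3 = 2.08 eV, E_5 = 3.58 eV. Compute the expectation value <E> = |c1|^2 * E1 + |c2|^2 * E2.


<E> = |c1|^2 * E1 + |c2|^2 * E2
= 0.607 * 2.08 + 0.393 * 3.58
= 1.2626 + 1.4069
= 2.6695 eV

2.6695


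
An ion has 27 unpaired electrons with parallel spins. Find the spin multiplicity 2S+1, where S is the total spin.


Total spin S = N * (1/2) = 27 * 0.5 = 13.5
Spin multiplicity = 2S + 1
= 2 * 13.5 + 1
= 28

28


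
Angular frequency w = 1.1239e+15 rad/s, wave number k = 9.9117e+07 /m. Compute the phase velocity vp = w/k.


vp = w / k
= 1.1239e+15 / 9.9117e+07
= 1.1339e+07 m/s

1.1339e+07


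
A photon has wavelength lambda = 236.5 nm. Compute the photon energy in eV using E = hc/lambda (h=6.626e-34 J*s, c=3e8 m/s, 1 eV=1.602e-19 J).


E = hc / lambda
= (6.626e-34)(3e8) / (236.5e-9)
= 1.9878e-25 / 2.3650e-07
= 8.4051e-19 J
Converting to eV: 8.4051e-19 / 1.602e-19
= 5.2466 eV

5.2466


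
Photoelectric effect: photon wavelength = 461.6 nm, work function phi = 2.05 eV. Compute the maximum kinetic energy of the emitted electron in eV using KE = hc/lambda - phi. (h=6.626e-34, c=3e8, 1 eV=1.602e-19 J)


E_photon = hc / lambda
= (6.626e-34)(3e8) / (461.6e-9)
= 4.3063e-19 J
= 2.6881 eV
KE = E_photon - phi
= 2.6881 - 2.05
= 0.6381 eV

0.6381


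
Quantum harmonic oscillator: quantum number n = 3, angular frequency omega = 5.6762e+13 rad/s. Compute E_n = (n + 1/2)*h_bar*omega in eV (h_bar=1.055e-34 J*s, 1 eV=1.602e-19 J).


E = (n + 1/2) * h_bar * omega
= (3 + 0.5) * 1.055e-34 * 5.6762e+13
= 3.5 * 5.9884e-21
= 2.0959e-20 J
= 0.1308 eV

0.1308


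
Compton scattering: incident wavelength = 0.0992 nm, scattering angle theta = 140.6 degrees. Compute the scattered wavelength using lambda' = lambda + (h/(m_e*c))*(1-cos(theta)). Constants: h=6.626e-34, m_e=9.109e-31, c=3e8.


Compton wavelength: h/(m_e*c) = 2.4247e-12 m
d_lambda = 2.4247e-12 * (1 - cos(140.6 deg))
= 2.4247e-12 * 1.772734
= 4.2984e-12 m = 0.004298 nm
lambda' = 0.0992 + 0.004298
= 0.103498 nm

0.103498


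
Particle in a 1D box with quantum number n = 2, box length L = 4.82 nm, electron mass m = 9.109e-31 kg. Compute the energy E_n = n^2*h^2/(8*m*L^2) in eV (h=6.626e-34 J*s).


E = n^2 * h^2 / (8 * m * L^2)
= 2^2 * (6.626e-34)^2 / (8 * 9.109e-31 * (4.82e-9)^2)
= 4 * 4.3904e-67 / (8 * 9.109e-31 * 2.3232e-17)
= 1.0373e-20 J
= 0.0648 eV

0.0648


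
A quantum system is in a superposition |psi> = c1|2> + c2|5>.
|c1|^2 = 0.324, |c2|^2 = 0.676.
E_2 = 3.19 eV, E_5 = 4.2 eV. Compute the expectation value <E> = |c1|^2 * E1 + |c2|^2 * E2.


<E> = |c1|^2 * E1 + |c2|^2 * E2
= 0.324 * 3.19 + 0.676 * 4.2
= 1.0336 + 2.8392
= 3.8728 eV

3.8728


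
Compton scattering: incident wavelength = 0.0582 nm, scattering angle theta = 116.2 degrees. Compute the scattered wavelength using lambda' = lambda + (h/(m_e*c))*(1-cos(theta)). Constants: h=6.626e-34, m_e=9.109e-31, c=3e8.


Compton wavelength: h/(m_e*c) = 2.4247e-12 m
d_lambda = 2.4247e-12 * (1 - cos(116.2 deg))
= 2.4247e-12 * 1.441506
= 3.4952e-12 m = 0.003495 nm
lambda' = 0.0582 + 0.003495
= 0.061695 nm

0.061695


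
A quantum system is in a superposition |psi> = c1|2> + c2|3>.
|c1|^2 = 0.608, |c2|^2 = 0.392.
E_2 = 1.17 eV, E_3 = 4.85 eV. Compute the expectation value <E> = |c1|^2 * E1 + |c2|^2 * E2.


<E> = |c1|^2 * E1 + |c2|^2 * E2
= 0.608 * 1.17 + 0.392 * 4.85
= 0.7114 + 1.9012
= 2.6126 eV

2.6126


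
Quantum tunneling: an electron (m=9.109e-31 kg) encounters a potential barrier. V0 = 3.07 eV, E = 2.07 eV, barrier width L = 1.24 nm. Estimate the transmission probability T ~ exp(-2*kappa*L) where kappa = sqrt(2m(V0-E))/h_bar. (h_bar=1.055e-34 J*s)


V0 - E = 1.0 eV = 1.6020e-19 J
kappa = sqrt(2 * m * (V0-E)) / h_bar
= sqrt(2 * 9.109e-31 * 1.6020e-19) / 1.055e-34
= 5.1207e+09 /m
2*kappa*L = 2 * 5.1207e+09 * 1.24e-9
= 12.6993
T = exp(-12.6993) = 3.053169e-06

3.053169e-06


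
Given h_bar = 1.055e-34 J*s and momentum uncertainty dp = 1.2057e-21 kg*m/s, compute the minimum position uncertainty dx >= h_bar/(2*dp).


dx = h_bar / (2 * dp)
= 1.055e-34 / (2 * 1.2057e-21)
= 1.055e-34 / 2.4114e-21
= 4.3751e-14 m

4.3751e-14


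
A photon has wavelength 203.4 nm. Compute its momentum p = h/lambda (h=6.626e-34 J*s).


p = h / lambda
= 6.626e-34 / (203.4e-9)
= 6.626e-34 / 2.0340e-07
= 3.2576e-27 kg*m/s

3.2576e-27


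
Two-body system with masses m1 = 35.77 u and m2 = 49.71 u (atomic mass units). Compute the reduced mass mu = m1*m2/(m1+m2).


mu = m1 * m2 / (m1 + m2)
= 35.77 * 49.71 / (35.77 + 49.71)
= 1778.1267 / 85.48
= 20.8017 u

20.8017


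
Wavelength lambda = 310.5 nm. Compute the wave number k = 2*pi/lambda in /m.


k = 2 * pi / lambda
= 6.2832 / (310.5e-9)
= 6.2832 / 3.1050e-07
= 2.0236e+07 /m

2.0236e+07


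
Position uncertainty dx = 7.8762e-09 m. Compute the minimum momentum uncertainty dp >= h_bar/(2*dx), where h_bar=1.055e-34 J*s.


dp = h_bar / (2 * dx)
= 1.055e-34 / (2 * 7.8762e-09)
= 1.055e-34 / 1.5752e-08
= 6.6974e-27 kg*m/s

6.6974e-27


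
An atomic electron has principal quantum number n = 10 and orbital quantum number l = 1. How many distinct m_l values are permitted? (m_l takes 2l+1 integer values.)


m_l ranges from -l to +l in integer steps
So m_l goes from -1 to +1
Count = 2l + 1 = 2*1 + 1
= 3

3


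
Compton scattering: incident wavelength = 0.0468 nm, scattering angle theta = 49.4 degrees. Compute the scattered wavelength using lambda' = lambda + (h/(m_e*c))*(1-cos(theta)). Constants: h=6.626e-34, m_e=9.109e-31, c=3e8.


Compton wavelength: h/(m_e*c) = 2.4247e-12 m
d_lambda = 2.4247e-12 * (1 - cos(49.4 deg))
= 2.4247e-12 * 0.349226
= 8.4677e-13 m = 0.000847 nm
lambda' = 0.0468 + 0.000847
= 0.047647 nm

0.047647


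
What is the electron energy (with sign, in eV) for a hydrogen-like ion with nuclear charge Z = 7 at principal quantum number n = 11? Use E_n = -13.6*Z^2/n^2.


E_n = -13.6 * Z^2 / n^2
= -13.6 * 7^2 / 11^2
= -13.6 * 49 / 121
= -5.5074 eV

-5.5074


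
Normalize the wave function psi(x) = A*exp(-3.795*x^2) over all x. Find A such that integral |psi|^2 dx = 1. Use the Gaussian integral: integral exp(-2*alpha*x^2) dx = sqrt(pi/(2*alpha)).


integral |psi|^2 dx = A^2 * sqrt(pi/(2*alpha)) = 1
A^2 = sqrt(2*alpha/pi)
= sqrt(2 * 3.795 / pi)
= 1.55434
A = sqrt(1.55434)
= 1.2467

1.2467


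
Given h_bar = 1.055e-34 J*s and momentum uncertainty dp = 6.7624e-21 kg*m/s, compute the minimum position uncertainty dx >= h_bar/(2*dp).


dx = h_bar / (2 * dp)
= 1.055e-34 / (2 * 6.7624e-21)
= 1.055e-34 / 1.3525e-20
= 7.8005e-15 m

7.8005e-15


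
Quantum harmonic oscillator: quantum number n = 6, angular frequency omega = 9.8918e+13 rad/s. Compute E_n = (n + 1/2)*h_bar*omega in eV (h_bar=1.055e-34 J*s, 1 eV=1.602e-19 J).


E = (n + 1/2) * h_bar * omega
= (6 + 0.5) * 1.055e-34 * 9.8918e+13
= 6.5 * 1.0436e-20
= 6.7833e-20 J
= 0.4234 eV

0.4234


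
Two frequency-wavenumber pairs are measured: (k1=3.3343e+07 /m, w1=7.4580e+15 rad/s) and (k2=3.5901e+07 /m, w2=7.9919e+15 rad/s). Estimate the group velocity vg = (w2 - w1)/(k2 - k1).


vg = (w2 - w1) / (k2 - k1)
= (7.9919e+15 - 7.4580e+15) / (3.5901e+07 - 3.3343e+07)
= 5.3390e+14 / 2.5580e+06
= 2.0872e+08 m/s

2.0872e+08


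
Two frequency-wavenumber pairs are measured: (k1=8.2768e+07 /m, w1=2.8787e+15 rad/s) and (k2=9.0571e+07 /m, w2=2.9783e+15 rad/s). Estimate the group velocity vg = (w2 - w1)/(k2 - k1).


vg = (w2 - w1) / (k2 - k1)
= (2.9783e+15 - 2.8787e+15) / (9.0571e+07 - 8.2768e+07)
= 9.9600e+13 / 7.8030e+06
= 1.2764e+07 m/s

1.2764e+07


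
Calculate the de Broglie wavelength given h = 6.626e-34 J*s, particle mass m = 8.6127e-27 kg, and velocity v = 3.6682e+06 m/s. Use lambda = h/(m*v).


lambda = h / (m * v)
= 6.626e-34 / (8.6127e-27 * 3.6682e+06)
= 6.626e-34 / 3.1593e-20
= 2.0973e-14 m

2.0973e-14


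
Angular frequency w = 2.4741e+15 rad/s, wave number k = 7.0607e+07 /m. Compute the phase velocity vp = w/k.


vp = w / k
= 2.4741e+15 / 7.0607e+07
= 3.5040e+07 m/s

3.5040e+07


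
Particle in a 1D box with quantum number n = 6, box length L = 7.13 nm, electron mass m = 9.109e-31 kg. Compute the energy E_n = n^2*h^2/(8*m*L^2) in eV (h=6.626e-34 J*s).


E = n^2 * h^2 / (8 * m * L^2)
= 6^2 * (6.626e-34)^2 / (8 * 9.109e-31 * (7.13e-9)^2)
= 36 * 4.3904e-67 / (8 * 9.109e-31 * 5.0837e-17)
= 4.2664e-20 J
= 0.2663 eV

0.2663


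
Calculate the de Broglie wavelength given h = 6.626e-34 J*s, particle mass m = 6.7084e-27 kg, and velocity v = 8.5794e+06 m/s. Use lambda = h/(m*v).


lambda = h / (m * v)
= 6.626e-34 / (6.7084e-27 * 8.5794e+06)
= 6.626e-34 / 5.7554e-20
= 1.1513e-14 m

1.1513e-14


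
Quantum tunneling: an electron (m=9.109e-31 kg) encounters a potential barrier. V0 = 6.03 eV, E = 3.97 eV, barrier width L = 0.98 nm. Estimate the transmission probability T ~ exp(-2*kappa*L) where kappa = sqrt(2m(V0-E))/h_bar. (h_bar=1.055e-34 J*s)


V0 - E = 2.06 eV = 3.3001e-19 J
kappa = sqrt(2 * m * (V0-E)) / h_bar
= sqrt(2 * 9.109e-31 * 3.3001e-19) / 1.055e-34
= 7.3496e+09 /m
2*kappa*L = 2 * 7.3496e+09 * 0.98e-9
= 14.4052
T = exp(-14.4052) = 5.545080e-07

5.545080e-07


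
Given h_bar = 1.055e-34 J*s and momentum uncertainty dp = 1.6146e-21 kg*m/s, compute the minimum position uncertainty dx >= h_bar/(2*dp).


dx = h_bar / (2 * dp)
= 1.055e-34 / (2 * 1.6146e-21)
= 1.055e-34 / 3.2292e-21
= 3.2671e-14 m

3.2671e-14


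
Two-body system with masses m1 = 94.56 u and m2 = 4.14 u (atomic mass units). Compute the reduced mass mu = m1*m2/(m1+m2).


mu = m1 * m2 / (m1 + m2)
= 94.56 * 4.14 / (94.56 + 4.14)
= 391.4784 / 98.7
= 3.9663 u

3.9663


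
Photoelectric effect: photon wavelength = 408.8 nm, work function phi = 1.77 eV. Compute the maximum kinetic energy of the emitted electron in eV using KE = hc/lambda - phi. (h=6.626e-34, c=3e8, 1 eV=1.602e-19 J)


E_photon = hc / lambda
= (6.626e-34)(3e8) / (408.8e-9)
= 4.8625e-19 J
= 3.0353 eV
KE = E_photon - phi
= 3.0353 - 1.77
= 1.2653 eV

1.2653


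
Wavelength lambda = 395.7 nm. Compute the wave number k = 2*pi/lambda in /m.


k = 2 * pi / lambda
= 6.2832 / (395.7e-9)
= 6.2832 / 3.9570e-07
= 1.5879e+07 /m

1.5879e+07


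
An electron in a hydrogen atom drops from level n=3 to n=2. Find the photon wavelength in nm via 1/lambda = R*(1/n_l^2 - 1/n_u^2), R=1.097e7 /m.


1/lambda = R * (1/n_l^2 - 1/n_u^2)
= 1.097e7 * (1/2^2 - 1/3^2)
= 1.097e7 * (0.25 - 0.111111)
= 1.097e7 * 0.138889
= 1.5236e+06 /m
lambda = 1 / 1.5236e+06 = 656.3355 nm

656.3355


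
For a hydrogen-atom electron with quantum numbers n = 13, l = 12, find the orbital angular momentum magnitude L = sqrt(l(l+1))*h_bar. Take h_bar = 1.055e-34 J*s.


L = sqrt(l*(l+1)) * h_bar
= sqrt(12 * 13) * 1.055e-34
= sqrt(156) * 1.055e-34
= 12.49 * 1.055e-34
= 1.3177e-33 J*s

1.3177e-33


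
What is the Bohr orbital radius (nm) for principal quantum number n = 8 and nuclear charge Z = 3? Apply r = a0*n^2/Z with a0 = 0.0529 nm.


r = a0 * n^2 / Z
= 0.0529 * 8^2 / 3
= 0.0529 * 64 / 3
= 1.1285 nm

1.1285


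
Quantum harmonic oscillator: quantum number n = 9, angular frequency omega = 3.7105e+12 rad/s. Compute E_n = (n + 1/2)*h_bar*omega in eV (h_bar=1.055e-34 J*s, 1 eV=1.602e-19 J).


E = (n + 1/2) * h_bar * omega
= (9 + 0.5) * 1.055e-34 * 3.7105e+12
= 9.5 * 3.9146e-22
= 3.7188e-21 J
= 0.0232 eV

0.0232


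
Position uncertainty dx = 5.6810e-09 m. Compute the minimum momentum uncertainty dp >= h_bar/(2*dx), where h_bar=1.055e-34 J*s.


dp = h_bar / (2 * dx)
= 1.055e-34 / (2 * 5.6810e-09)
= 1.055e-34 / 1.1362e-08
= 9.2853e-27 kg*m/s

9.2853e-27


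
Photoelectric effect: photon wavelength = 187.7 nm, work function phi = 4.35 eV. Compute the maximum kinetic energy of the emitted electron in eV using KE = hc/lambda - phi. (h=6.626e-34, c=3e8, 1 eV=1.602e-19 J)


E_photon = hc / lambda
= (6.626e-34)(3e8) / (187.7e-9)
= 1.0590e-18 J
= 6.6107 eV
KE = E_photon - phi
= 6.6107 - 4.35
= 2.2607 eV

2.2607


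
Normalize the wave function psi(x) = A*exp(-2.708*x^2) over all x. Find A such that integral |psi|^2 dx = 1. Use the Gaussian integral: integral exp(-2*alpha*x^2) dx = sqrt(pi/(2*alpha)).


integral |psi|^2 dx = A^2 * sqrt(pi/(2*alpha)) = 1
A^2 = sqrt(2*alpha/pi)
= sqrt(2 * 2.708 / pi)
= 1.312999
A = sqrt(1.312999)
= 1.1459

1.1459


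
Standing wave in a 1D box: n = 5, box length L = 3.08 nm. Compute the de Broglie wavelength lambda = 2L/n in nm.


lambda = 2L / n
= 2 * 3.08 / 5
= 6.16 / 5
= 1.232 nm

1.232


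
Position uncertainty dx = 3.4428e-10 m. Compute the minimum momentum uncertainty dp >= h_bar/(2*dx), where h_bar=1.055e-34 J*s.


dp = h_bar / (2 * dx)
= 1.055e-34 / (2 * 3.4428e-10)
= 1.055e-34 / 6.8856e-10
= 1.5322e-25 kg*m/s

1.5322e-25


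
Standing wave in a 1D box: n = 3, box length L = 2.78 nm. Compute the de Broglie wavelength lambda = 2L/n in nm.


lambda = 2L / n
= 2 * 2.78 / 3
= 5.56 / 3
= 1.8533 nm

1.8533


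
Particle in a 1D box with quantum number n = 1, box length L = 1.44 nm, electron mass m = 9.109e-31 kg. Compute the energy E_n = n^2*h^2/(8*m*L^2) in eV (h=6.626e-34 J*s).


E = n^2 * h^2 / (8 * m * L^2)
= 1^2 * (6.626e-34)^2 / (8 * 9.109e-31 * (1.44e-9)^2)
= 1 * 4.3904e-67 / (8 * 9.109e-31 * 2.0736e-18)
= 2.9055e-20 J
= 0.1814 eV

0.1814


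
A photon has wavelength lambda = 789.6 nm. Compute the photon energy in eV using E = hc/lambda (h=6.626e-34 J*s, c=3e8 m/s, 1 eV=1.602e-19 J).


E = hc / lambda
= (6.626e-34)(3e8) / (789.6e-9)
= 1.9878e-25 / 7.8960e-07
= 2.5175e-19 J
Converting to eV: 2.5175e-19 / 1.602e-19
= 1.5715 eV

1.5715


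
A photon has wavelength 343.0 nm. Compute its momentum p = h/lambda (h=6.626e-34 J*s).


p = h / lambda
= 6.626e-34 / (343.0e-9)
= 6.626e-34 / 3.4300e-07
= 1.9318e-27 kg*m/s

1.9318e-27


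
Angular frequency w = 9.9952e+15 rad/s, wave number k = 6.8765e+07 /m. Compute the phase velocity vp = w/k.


vp = w / k
= 9.9952e+15 / 6.8765e+07
= 1.4535e+08 m/s

1.4535e+08


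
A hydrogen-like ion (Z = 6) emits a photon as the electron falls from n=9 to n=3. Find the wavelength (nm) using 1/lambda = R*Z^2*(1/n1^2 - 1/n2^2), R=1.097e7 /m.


1/lambda = R * Z^2 * (1/n1^2 - 1/n2^2)
= 1.097e7 * 6^2 * (1/3^2 - 1/9^2)
= 1.097e7 * 36 * (0.111111 - 0.012346)
= 3.9004e+07 /m
lambda = 1 / 3.9004e+07
= 25.6381 nm

25.6381


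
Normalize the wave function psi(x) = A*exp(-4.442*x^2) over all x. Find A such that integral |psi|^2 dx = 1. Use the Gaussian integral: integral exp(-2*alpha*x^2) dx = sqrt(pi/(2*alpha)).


integral |psi|^2 dx = A^2 * sqrt(pi/(2*alpha)) = 1
A^2 = sqrt(2*alpha/pi)
= sqrt(2 * 4.442 / pi)
= 1.681626
A = sqrt(1.681626)
= 1.2968

1.2968


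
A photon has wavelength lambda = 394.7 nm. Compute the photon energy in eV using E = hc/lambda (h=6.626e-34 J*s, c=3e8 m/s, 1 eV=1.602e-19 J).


E = hc / lambda
= (6.626e-34)(3e8) / (394.7e-9)
= 1.9878e-25 / 3.9470e-07
= 5.0362e-19 J
Converting to eV: 5.0362e-19 / 1.602e-19
= 3.1437 eV

3.1437


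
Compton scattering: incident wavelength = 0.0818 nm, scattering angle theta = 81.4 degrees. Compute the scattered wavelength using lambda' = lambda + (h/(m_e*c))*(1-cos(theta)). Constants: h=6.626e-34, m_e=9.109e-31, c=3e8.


Compton wavelength: h/(m_e*c) = 2.4247e-12 m
d_lambda = 2.4247e-12 * (1 - cos(81.4 deg))
= 2.4247e-12 * 0.850465
= 2.0621e-12 m = 0.002062 nm
lambda' = 0.0818 + 0.002062
= 0.083862 nm

0.083862


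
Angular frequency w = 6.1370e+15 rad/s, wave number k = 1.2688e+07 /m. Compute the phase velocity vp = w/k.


vp = w / k
= 6.1370e+15 / 1.2688e+07
= 4.8369e+08 m/s

4.8369e+08


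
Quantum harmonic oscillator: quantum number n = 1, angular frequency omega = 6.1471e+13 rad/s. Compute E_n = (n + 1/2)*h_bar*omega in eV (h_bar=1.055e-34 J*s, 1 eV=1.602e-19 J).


E = (n + 1/2) * h_bar * omega
= (1 + 0.5) * 1.055e-34 * 6.1471e+13
= 1.5 * 6.4852e-21
= 9.7278e-21 J
= 0.0607 eV

0.0607


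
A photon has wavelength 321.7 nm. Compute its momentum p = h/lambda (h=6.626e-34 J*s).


p = h / lambda
= 6.626e-34 / (321.7e-9)
= 6.626e-34 / 3.2170e-07
= 2.0597e-27 kg*m/s

2.0597e-27


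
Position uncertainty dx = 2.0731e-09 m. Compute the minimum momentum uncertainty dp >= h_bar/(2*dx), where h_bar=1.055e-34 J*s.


dp = h_bar / (2 * dx)
= 1.055e-34 / (2 * 2.0731e-09)
= 1.055e-34 / 4.1462e-09
= 2.5445e-26 kg*m/s

2.5445e-26


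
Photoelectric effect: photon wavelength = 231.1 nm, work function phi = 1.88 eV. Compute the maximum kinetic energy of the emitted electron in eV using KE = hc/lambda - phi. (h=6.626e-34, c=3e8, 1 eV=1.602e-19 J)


E_photon = hc / lambda
= (6.626e-34)(3e8) / (231.1e-9)
= 8.6015e-19 J
= 5.3692 eV
KE = E_photon - phi
= 5.3692 - 1.88
= 3.4892 eV

3.4892


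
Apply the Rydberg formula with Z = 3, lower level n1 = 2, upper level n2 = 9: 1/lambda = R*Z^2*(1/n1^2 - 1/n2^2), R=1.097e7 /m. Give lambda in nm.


1/lambda = R * Z^2 * (1/n1^2 - 1/n2^2)
= 1.097e7 * 3^2 * (1/2^2 - 1/9^2)
= 1.097e7 * 9 * (0.25 - 0.012346)
= 2.3464e+07 /m
lambda = 1 / 2.3464e+07
= 42.6192 nm

42.6192


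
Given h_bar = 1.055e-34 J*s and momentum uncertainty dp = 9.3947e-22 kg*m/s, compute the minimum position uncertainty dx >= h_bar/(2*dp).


dx = h_bar / (2 * dp)
= 1.055e-34 / (2 * 9.3947e-22)
= 1.055e-34 / 1.8789e-21
= 5.6149e-14 m

5.6149e-14


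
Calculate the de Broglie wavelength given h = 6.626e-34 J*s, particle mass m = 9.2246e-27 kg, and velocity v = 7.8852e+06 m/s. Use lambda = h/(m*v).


lambda = h / (m * v)
= 6.626e-34 / (9.2246e-27 * 7.8852e+06)
= 6.626e-34 / 7.2738e-20
= 9.1094e-15 m

9.1094e-15


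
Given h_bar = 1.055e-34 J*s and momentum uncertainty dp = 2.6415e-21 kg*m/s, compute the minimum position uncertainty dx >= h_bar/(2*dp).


dx = h_bar / (2 * dp)
= 1.055e-34 / (2 * 2.6415e-21)
= 1.055e-34 / 5.2830e-21
= 1.9970e-14 m

1.9970e-14


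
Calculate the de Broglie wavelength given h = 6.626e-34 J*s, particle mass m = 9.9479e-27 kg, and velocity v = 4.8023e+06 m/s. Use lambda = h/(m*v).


lambda = h / (m * v)
= 6.626e-34 / (9.9479e-27 * 4.8023e+06)
= 6.626e-34 / 4.7773e-20
= 1.3870e-14 m

1.3870e-14


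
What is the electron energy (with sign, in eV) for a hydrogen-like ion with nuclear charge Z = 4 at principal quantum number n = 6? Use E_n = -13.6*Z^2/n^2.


E_n = -13.6 * Z^2 / n^2
= -13.6 * 4^2 / 6^2
= -13.6 * 16 / 36
= -6.0444 eV

-6.0444


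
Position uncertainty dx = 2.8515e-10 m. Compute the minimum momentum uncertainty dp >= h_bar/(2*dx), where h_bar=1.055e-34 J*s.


dp = h_bar / (2 * dx)
= 1.055e-34 / (2 * 2.8515e-10)
= 1.055e-34 / 5.7030e-10
= 1.8499e-25 kg*m/s

1.8499e-25


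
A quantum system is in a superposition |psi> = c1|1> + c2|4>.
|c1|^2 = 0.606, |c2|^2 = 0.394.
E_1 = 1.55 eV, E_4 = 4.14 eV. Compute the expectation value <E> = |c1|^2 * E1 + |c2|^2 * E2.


<E> = |c1|^2 * E1 + |c2|^2 * E2
= 0.606 * 1.55 + 0.394 * 4.14
= 0.9393 + 1.6312
= 2.5705 eV

2.5705


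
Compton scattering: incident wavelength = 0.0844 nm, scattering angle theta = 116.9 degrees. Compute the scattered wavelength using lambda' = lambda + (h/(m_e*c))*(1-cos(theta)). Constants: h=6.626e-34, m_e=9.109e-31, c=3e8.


Compton wavelength: h/(m_e*c) = 2.4247e-12 m
d_lambda = 2.4247e-12 * (1 - cos(116.9 deg))
= 2.4247e-12 * 1.452435
= 3.5217e-12 m = 0.003522 nm
lambda' = 0.0844 + 0.003522
= 0.087922 nm

0.087922


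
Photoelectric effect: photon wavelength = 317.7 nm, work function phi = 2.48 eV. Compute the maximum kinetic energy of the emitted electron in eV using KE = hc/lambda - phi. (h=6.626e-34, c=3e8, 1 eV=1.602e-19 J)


E_photon = hc / lambda
= (6.626e-34)(3e8) / (317.7e-9)
= 6.2568e-19 J
= 3.9056 eV
KE = E_photon - phi
= 3.9056 - 2.48
= 1.4256 eV

1.4256


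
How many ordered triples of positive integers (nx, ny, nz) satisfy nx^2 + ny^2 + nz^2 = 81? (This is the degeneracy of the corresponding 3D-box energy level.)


Enumerate all (nx, ny, nz) with nx^2 + ny^2 + nz^2 = 81:
(1,4,8)
(1,8,4)
(3,6,6)
(4,1,8)
(4,4,7)
(4,7,4)
(4,8,1)
(6,3,6)
(6,6,3)
(7,4,4)
(8,1,4)
(8,4,1)
Total degeneracy = 12

12


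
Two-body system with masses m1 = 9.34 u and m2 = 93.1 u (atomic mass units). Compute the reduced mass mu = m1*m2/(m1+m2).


mu = m1 * m2 / (m1 + m2)
= 9.34 * 93.1 / (9.34 + 93.1)
= 869.554 / 102.44
= 8.4884 u

8.4884


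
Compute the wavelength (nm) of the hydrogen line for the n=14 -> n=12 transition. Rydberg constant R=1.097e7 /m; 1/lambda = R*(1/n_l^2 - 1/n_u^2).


1/lambda = R * (1/n_l^2 - 1/n_u^2)
= 1.097e7 * (1/12^2 - 1/14^2)
= 1.097e7 * (0.006944 - 0.005102)
= 1.097e7 * 0.001842
= 2.0211e+04 /m
lambda = 1 / 2.0211e+04 = 49477.5962 nm

49477.5962
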